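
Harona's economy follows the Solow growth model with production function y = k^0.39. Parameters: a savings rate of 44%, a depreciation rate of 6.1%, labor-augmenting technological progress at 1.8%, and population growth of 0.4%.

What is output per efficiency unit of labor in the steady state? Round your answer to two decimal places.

y* ≈ 2.90

At the steady state, Δk = 0, so s·k^α = (n + g + δ)·k.
Rearranging, k^(1−α) = s / (n + g + δ).
k^0.61 = 0.44 / (0.004 + 0.018 + 0.061) = 0.44 / 0.083 = 5.3012
k* = 5.3012^(1/0.61) ≈ 15.3992
y* = (k*)^α = 15.3992^0.39 ≈ 2.9049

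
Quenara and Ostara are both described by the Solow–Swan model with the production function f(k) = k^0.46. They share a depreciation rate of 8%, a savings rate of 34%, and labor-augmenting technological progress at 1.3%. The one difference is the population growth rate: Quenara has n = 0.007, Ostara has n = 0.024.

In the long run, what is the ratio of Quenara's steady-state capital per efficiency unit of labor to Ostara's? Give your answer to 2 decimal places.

Steady-state k* = [s/(n + g + δ)]^(1/(1−α)), so the ratio is [ (s_Q/(n + g + δ)_Q) / (s_O/(n + g + δ)_O) ]^1.8519.
s_Q/(n + g + δ)_Q = 0.34/0.100 = 3.4000; s_O/(n + g + δ)_O = 0.34/0.117 = 2.9060.
Ratio = (3.4000/2.9060)^1.8519 = 1.1700^1.8519 ≈ 1.3374

k*_Q / k*_O ≈ 1.34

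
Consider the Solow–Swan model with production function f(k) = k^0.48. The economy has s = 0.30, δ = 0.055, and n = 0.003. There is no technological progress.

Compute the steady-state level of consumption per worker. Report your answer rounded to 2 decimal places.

Steady state requires s·f(k) = (n + δ)·k, i.e. s·k^α = (n + δ)·k.
Rearranging, k^(1−α) = s / (n + δ).
k^0.52 = 0.30 / (0.003 + 0.055) = 0.30 / 0.058 = 5.1724
k* = 5.1724^(1/0.52) ≈ 23.5768
y* = (k*)^α = 23.5768^0.48 ≈ 4.5582
c* = (1 − s)·y* = (1 − 0.30) × 4.5582 ≈ 3.1907

c* = 3.19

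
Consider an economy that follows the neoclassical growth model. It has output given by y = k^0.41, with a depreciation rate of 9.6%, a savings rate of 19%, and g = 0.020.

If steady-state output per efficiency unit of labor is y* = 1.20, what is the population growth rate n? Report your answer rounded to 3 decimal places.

n ≈ 0.030

In steady state, investment equals break-even investment: s·k^α = (n + g + δ)·k.
Since y* = [s/(n + g + δ)]^(α/(1−α)), we have s/(n + g + δ) = (y*)^((1−α)/α) = 1.20^1.439 = 1.3000.
Therefore n + g + δ = s / 1.3000 = 0.19 / 1.3000 = 0.1462, so n = 0.1462 − 0.116 = 0.0302.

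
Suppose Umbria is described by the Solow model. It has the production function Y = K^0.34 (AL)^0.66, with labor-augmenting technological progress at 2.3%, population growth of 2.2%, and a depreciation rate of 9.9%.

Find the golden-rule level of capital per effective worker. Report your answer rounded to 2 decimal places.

The golden rule sets f'(k) = n + g + δ, i.e. α·k^(α−1) = n + g + δ.
So k^(1−α) = α / (n + g + δ) = 0.34 / 0.144 = 2.3611.
k_gold = 2.3611^(1/0.66) ≈ 3.6756

k_gold ≈ 3.68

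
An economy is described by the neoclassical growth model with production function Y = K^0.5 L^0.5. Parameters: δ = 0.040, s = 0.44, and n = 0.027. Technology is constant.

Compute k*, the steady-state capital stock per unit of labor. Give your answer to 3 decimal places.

Steady state requires s·f(k) = (n + δ)·k, i.e. s·k^α = (n + δ)·k.
Dividing both sides by k: k^(1−α) = s / (n + δ).
k^0.5 = 0.44 / (0.027 + 0.040) = 0.44 / 0.067 = 6.5672
k* = 6.5672^(1/0.5) ≈ 43.1281

k* ≈ 43.128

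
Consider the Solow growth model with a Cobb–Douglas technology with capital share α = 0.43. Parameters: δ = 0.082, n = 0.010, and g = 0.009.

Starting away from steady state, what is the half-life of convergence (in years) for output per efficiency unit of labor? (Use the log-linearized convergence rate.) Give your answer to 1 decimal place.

Near the steady state the convergence rate is λ = (1 − α)(n + g + δ).
λ = (1 − 0.43) × 0.101 = 0.57 × 0.101 = 0.05757
Half-life = ln 2 / λ = 0.6931 / 0.05757 ≈ 12.04 years

about 12.0 years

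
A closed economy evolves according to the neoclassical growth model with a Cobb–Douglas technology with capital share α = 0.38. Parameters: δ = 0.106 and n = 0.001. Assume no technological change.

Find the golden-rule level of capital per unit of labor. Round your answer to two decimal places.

The golden rule sets f'(k) = n + δ, i.e. α·k^(α−1) = n + δ.
So k^(1−α) = α / (n + δ) = 0.38 / 0.107 = 3.5514.
k_gold = 3.5514^(1/0.62) ≈ 7.7222

k_gold ≈ 7.72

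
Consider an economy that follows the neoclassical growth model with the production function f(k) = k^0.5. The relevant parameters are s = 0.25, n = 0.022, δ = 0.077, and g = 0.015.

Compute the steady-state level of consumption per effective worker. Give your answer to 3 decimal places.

At the steady state, Δk = 0, so s·k^α = (n + g + δ)·k.
Dividing both sides by k: k^(1−α) = s / (n + g + δ).
k^0.5 = 0.25 / (0.022 + 0.015 + 0.077) = 0.25 / 0.114 = 2.1930
k* = 2.1930^(1/0.5) ≈ 4.8092
y* = (k*)^α = 4.8092^0.5 ≈ 2.1930
c* = (1 − s)·y* = (1 − 0.25) × 2.1930 ≈ 1.6448

c* = 1.645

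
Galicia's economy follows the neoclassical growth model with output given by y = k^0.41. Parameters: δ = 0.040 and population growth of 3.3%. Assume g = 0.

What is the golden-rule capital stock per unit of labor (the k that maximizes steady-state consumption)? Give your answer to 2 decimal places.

The golden rule sets f'(k) = n + δ, i.e. α·k^(α−1) = n + δ.
So k^(1−α) = α / (n + δ) = 0.41 / 0.073 = 5.6164.
k_gold = 5.6164^(1/0.59) ≈ 18.6324

k_gold ≈ 18.63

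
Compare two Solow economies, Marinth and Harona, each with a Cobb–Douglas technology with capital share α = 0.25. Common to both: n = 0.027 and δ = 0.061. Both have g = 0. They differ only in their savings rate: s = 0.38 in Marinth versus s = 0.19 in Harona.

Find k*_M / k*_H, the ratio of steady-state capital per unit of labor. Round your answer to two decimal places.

Steady-state k* = [s/(n + δ)]^(1/(1−α)), so the ratio is [ (s_M/(n + δ)_M) / (s_H/(n + δ)_H) ]^1.3333.
s_M/(n + δ)_M = 0.38/0.088 = 4.3182; s_H/(n + δ)_H = 0.19/0.088 = 2.1591.
Ratio = (4.3182/2.1591)^1.3333 = 2.0000^1.3333 ≈ 2.5198

k*_M / k*_H ≈ 2.52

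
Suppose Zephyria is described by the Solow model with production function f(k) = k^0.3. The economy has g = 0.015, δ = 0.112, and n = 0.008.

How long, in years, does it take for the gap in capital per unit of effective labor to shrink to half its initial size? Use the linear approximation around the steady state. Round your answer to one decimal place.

t_½ ≈ 7.3 years

Near the steady state the convergence rate is λ = (1 − α)(n + g + δ).
λ = (1 − 0.3) × 0.135 = 0.7 × 0.135 = 0.0945
Half-life = ln 2 / λ = 0.6931 / 0.0945 ≈ 7.33 years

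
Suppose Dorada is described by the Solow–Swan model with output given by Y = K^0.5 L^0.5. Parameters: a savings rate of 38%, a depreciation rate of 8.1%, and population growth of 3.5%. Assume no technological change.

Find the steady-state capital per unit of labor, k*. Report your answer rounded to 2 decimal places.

k* = 10.73

In steady state, investment equals break-even investment: s·k^α = (n + δ)·k.
Rearranging, k^(1−α) = s / (n + δ).
k^0.5 = 0.38 / (0.035 + 0.081) = 0.38 / 0.116 = 3.2759
k* = 3.2759^(1/0.5) ≈ 10.7315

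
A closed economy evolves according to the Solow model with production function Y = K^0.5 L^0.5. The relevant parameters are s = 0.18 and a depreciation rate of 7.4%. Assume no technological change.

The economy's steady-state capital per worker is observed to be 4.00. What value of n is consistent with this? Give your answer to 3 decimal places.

In steady state, investment equals break-even investment: s·k^α = (n + δ)·k.
So s / (n + δ) = (k*)^(1−α) = 4.00^0.5 = 2.0000.
Therefore n + δ = s / 2.0000 = 0.18 / 2.0000 = 0.0900, so n = 0.0900 − 0.074 = 0.0160.

n ≈ 0.016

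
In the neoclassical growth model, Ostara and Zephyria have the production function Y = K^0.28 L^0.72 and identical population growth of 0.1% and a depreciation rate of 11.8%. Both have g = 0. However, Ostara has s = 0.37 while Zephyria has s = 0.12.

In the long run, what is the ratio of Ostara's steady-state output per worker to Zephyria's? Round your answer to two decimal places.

Steady-state y* = [s/(n + δ)]^(α/(1−α)), so the ratio is [ (s_O/(n + δ)_O) / (s_Z/(n + δ)_Z) ]^0.3889.
s_O/(n + δ)_O = 0.37/0.119 = 3.1092; s_Z/(n + δ)_Z = 0.12/0.119 = 1.0084.
Ratio = (3.1092/1.0084)^0.3889 = 3.0833^0.3889 ≈ 1.5495

ratio ≈ 1.55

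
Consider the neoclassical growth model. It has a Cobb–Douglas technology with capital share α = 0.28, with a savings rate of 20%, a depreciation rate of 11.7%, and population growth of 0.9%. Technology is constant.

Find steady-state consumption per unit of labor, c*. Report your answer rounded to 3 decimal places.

Steady state requires s·f(k) = (n + δ)·k, i.e. s·k^α = (n + δ)·k.
Dividing both sides by k: k^(1−α) = s / (n + δ).
k^0.72 = 0.20 / (0.009 + 0.117) = 0.20 / 0.126 = 1.5873
k* = 1.5873^(1/0.72) ≈ 1.8997
y* = (k*)^α = 1.8997^0.28 ≈ 1.1968
c* = (1 − s)·y* = (1 − 0.20) × 1.1968 ≈ 0.9574

c* ≈ 0.957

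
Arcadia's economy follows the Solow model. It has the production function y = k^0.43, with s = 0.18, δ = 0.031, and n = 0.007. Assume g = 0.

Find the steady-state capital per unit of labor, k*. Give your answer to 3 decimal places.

At the steady state, Δk = 0, so s·k^α = (n + δ)·k.
Rearranging, k^(1−α) = s / (n + δ).
k^0.57 = 0.18 / (0.007 + 0.031) = 0.18 / 0.038 = 4.7368
k* = 4.7368^(1/0.57) ≈ 15.3130

k* ≈ 15.313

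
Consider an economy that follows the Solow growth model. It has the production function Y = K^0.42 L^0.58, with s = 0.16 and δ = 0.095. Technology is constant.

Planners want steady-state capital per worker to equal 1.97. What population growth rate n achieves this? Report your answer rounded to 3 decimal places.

n ≈ 0.013

At the steady state, Δk = 0, so s·k^α = (n + δ)·k.
So s / (n + δ) = (k*)^(1−α) = 1.97^0.58 = 1.4818.
Therefore n + δ = s / 1.4818 = 0.16 / 1.4818 = 0.1080, so n = 0.1080 − 0.095 = 0.0130.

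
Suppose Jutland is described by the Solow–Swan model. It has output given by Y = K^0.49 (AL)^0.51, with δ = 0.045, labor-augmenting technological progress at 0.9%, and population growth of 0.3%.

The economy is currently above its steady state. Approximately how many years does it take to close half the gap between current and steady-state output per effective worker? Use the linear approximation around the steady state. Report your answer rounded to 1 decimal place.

about 23.8 years

Near the steady state the convergence rate is λ = (1 − α)(n + g + δ).
λ = (1 − 0.49) × 0.057 = 0.51 × 0.057 = 0.02907
Half-life = ln 2 / λ = 0.6931 / 0.02907 ≈ 23.84 years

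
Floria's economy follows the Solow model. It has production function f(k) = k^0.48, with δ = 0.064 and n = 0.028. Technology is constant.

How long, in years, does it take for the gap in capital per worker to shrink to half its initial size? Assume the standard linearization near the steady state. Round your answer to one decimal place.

t_½ ≈ 14.5 years

Near the steady state the convergence rate is λ = (1 − α)(n + δ).
λ = (1 − 0.48) × 0.092 = 0.52 × 0.092 = 0.04784
Half-life = ln 2 / λ = 0.6931 / 0.04784 ≈ 14.49 years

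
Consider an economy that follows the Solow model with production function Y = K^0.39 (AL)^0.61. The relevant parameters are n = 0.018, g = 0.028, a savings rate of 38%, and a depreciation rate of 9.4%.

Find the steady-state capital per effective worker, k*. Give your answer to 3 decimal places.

In steady state, investment equals break-even investment: s·k^α = (n + g + δ)·k.
Dividing both sides by k: k^(1−α) = s / (n + g + δ).
k^0.61 = 0.38 / (0.018 + 0.028 + 0.094) = 0.38 / 0.140 = 2.7143
k* = 2.7143^(1/0.61) ≈ 5.1394

k* = 5.139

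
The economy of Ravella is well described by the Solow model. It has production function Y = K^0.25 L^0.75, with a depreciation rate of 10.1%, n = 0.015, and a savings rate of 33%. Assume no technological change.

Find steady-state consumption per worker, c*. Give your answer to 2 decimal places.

At the steady state, Δk = 0, so s·k^α = (n + δ)·k.
Rearranging, k^(1−α) = s / (n + δ).
k^0.75 = 0.33 / (0.015 + 0.101) = 0.33 / 0.116 = 2.8448
k* = 2.8448^(1/0.75) ≈ 4.0309
y* = (k*)^α = 4.0309^0.25 ≈ 1.4169
c* = (1 − s)·y* = (1 − 0.33) × 1.4169 ≈ 0.9493

c* = 0.95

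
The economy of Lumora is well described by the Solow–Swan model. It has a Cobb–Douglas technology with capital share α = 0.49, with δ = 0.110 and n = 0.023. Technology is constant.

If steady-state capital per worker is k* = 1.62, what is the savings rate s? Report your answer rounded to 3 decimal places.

s ≈ 0.170

At the steady state, Δk = 0, so s·k^α = (n + δ)·k.
So s / (n + δ) = (k*)^(1−α) = 1.62^0.51 = 1.2789.
Therefore s = 1.2789 × (n + δ) = 1.2789 × 0.133 = 0.1701.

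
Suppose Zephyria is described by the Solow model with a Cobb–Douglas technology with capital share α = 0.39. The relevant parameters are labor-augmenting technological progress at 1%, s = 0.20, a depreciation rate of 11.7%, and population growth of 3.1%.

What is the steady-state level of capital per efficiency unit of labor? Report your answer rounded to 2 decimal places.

Steady state requires s·f(k) = (n + g + δ)·k, i.e. s·k^α = (n + g + δ)·k.
Dividing both sides by k: k^(1−α) = s / (n + g + δ).
k^0.61 = 0.20 / (0.031 + 0.010 + 0.117) = 0.20 / 0.158 = 1.2658
k* = 1.2658^(1/0.61) ≈ 1.4717

k* ≈ 1.47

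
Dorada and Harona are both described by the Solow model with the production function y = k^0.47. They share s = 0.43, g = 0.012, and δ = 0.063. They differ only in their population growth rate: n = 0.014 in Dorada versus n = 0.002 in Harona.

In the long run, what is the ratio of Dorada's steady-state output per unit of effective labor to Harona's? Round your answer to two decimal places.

Steady-state y* = [s/(n + g + δ)]^(α/(1−α)), so the ratio is [ (s_D/(n + g + δ)_D) / (s_H/(n + g + δ)_H) ]^0.8868.
s_D/(n + g + δ)_D = 0.43/0.089 = 4.8315; s_H/(n + g + δ)_H = 0.43/0.077 = 5.5844.
Ratio = (4.8315/5.5844)^0.8868 = 0.8652^0.8868 ≈ 0.8795

y*_D / y*_H ≈ 0.88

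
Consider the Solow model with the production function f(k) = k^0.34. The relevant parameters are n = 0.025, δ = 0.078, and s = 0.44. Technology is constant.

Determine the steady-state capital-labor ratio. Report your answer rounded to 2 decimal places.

k* ≈ 9.03

In steady state, investment equals break-even investment: s·k^α = (n + δ)·k.
Dividing both sides by k: k^(1−α) = s / (n + δ).
k^0.66 = 0.44 / (0.025 + 0.078) = 0.44 / 0.103 = 4.2718
k* = 4.2718^(1/0.66) ≈ 9.0255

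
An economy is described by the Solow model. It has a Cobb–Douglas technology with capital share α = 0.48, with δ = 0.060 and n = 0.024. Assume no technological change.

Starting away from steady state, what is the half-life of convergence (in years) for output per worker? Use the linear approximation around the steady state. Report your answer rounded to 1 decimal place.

about 15.9 years

Near the steady state the convergence rate is λ = (1 − α)(n + δ).
λ = (1 − 0.48) × 0.084 = 0.52 × 0.084 = 0.04368
Half-life = ln 2 / λ = 0.6931 / 0.04368 ≈ 15.87 years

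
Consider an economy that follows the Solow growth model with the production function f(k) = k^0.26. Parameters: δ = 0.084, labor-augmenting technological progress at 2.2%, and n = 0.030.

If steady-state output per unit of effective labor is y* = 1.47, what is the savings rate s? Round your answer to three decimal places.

s ≈ 0.407

At the steady state, Δk = 0, so s·k^α = (n + g + δ)·k.
Since y* = [s/(n + g + δ)]^(α/(1−α)), we have s/(n + g + δ) = (y*)^((1−α)/α) = 1.47^2.8462 = 2.9938.
Therefore s = 2.9938 × (n + g + δ) = 2.9938 × 0.136 = 0.4072.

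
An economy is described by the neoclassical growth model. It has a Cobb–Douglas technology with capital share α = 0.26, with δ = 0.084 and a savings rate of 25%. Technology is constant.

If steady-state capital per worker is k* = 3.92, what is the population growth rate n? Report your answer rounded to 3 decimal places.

Steady state requires s·f(k) = (n + δ)·k, i.e. s·k^α = (n + δ)·k.
So s / (n + δ) = (k*)^(1−α) = 3.92^0.74 = 2.7481.
Therefore n + δ = s / 2.7481 = 0.25 / 2.7481 = 0.0910, so n = 0.0910 − 0.084 = 0.0070.

n ≈ 0.007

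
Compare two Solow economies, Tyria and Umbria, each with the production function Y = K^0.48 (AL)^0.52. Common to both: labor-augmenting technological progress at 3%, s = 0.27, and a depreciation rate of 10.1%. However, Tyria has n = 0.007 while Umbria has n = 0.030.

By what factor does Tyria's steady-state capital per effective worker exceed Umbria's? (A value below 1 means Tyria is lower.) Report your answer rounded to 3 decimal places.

Steady-state k* = [s/(n + g + δ)]^(1/(1−α)), so the ratio is [ (s_T/(n + g + δ)_T) / (s_U/(n + g + δ)_U) ]^1.9231.
s_T/(n + g + δ)_T = 0.27/0.138 = 1.9565; s_U/(n + g + δ)_U = 0.27/0.161 = 1.6770.
Ratio = (1.9565/1.6770)^1.9231 = 1.1667^1.9231 ≈ 1.3451

ratio ≈ 1.345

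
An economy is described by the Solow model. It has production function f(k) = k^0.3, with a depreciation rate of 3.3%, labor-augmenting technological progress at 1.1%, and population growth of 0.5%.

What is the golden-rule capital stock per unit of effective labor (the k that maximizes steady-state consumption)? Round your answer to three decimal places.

The golden rule sets f'(k) = n + g + δ, i.e. α·k^(α−1) = n + g + δ.
So k^(1−α) = α / (n + g + δ) = 0.3 / 0.049 = 6.1224.
k_gold = 6.1224^(1/0.7) ≈ 13.3099

k_gold ≈ 13.310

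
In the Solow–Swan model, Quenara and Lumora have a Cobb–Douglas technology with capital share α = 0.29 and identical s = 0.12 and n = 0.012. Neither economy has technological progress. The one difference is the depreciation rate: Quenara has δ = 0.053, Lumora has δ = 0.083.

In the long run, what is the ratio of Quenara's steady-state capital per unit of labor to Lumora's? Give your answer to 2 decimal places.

ratio ≈ 1.71

Steady-state k* = [s/(n + δ)]^(1/(1−α)), so the ratio is [ (s_Q/(n + δ)_Q) / (s_L/(n + δ)_L) ]^1.4085.
s_Q/(n + δ)_Q = 0.12/0.065 = 1.8462; s_L/(n + δ)_L = 0.12/0.095 = 1.2632.
Ratio = (1.8462/1.2632)^1.4085 = 1.4615^1.4085 ≈ 1.7066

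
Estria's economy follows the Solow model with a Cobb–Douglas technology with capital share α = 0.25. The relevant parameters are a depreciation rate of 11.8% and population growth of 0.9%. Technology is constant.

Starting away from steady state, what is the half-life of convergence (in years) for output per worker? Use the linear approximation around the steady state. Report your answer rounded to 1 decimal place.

Near the steady state the convergence rate is λ = (1 − α)(n + δ).
λ = (1 − 0.25) × 0.127 = 0.75 × 0.127 = 0.09525
Half-life = ln 2 / λ = 0.6931 / 0.09525 ≈ 7.28 years

half-life ≈ 7.3 years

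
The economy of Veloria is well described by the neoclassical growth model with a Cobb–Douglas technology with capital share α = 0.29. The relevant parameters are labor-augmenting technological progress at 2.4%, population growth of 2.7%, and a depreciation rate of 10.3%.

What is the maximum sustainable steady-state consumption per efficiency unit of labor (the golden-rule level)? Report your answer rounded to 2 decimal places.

c_gold ≈ 0.92

At the golden rule, f'(k) = n + g + δ, so α·k^(α−1) = n + g + δ and k_gold = (α/(n + g + δ))^(1/(1−α)).
k_gold = (0.29/0.154)^(1/0.71) = 1.8831^1.4085 ≈ 2.4387
c_gold = f(k_gold) − (n + g + δ)·k_gold = 1.2950 − 0.154×2.4387 ≈ 0.9194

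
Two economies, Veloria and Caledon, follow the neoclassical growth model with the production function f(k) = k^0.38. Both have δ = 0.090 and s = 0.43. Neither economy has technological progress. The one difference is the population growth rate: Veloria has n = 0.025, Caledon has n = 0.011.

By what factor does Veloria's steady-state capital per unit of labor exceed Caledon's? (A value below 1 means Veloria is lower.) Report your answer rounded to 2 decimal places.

k*_V / k*_C ≈ 0.81

Steady-state k* = [s/(n + δ)]^(1/(1−α)), so the ratio is [ (s_V/(n + δ)_V) / (s_C/(n + δ)_C) ]^1.6129.
s_V/(n + δ)_V = 0.43/0.115 = 3.7391; s_C/(n + δ)_C = 0.43/0.101 = 4.2574.
Ratio = (3.7391/4.2574)^1.6129 = 0.8783^1.6129 ≈ 0.8112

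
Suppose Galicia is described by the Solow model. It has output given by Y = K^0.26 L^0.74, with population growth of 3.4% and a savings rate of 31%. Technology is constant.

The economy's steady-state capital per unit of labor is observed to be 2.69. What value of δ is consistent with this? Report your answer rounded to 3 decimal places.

δ ≈ 0.115

Steady state requires s·f(k) = (n + δ)·k, i.e. s·k^α = (n + δ)·k.
So s / (n + δ) = (k*)^(1−α) = 2.69^0.74 = 2.0798.
Therefore n + δ = s / 2.0798 = 0.31 / 2.0798 = 0.1491, so δ = 0.1491 − 0.034 = 0.1151.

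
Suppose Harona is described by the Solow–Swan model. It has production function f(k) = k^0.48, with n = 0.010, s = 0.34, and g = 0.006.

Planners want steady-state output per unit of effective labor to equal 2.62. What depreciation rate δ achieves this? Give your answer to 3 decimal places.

At the steady state, Δk = 0, so s·k^α = (n + g + δ)·k.
Since y* = [s/(n + g + δ)]^(α/(1−α)), we have s/(n + g + δ) = (y*)^((1−α)/α) = 2.62^1.0833 = 2.8389.
Therefore n + g + δ = s / 2.8389 = 0.34 / 2.8389 = 0.1198, so δ = 0.1198 − 0.016 = 0.1038.

δ ≈ 0.104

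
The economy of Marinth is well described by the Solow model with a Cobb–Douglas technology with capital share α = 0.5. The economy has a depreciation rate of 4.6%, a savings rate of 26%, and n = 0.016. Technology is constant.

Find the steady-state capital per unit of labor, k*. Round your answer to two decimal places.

k* ≈ 17.59

Steady state requires s·f(k) = (n + δ)·k, i.e. s·k^α = (n + δ)·k.
Rearranging, k^(1−α) = s / (n + δ).
k^0.5 = 0.26 / (0.016 + 0.046) = 0.26 / 0.062 = 4.1935
k* = 4.1935^(1/0.5) ≈ 17.5854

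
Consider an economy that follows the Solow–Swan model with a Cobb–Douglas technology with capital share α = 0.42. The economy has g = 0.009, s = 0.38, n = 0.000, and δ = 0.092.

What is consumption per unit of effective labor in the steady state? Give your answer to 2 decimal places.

At the steady state, Δk = 0, so s·k^α = (n + g + δ)·k.
Rearranging, k^(1−α) = s / (n + g + δ).
k^0.58 = 0.38 / (0.000 + 0.009 + 0.092) = 0.38 / 0.101 = 3.7624
k* = 3.7624^(1/0.58) ≈ 9.8216
y* = (k*)^α = 9.8216^0.42 ≈ 2.6105
c* = (1 − s)·y* = (1 − 0.38) × 2.6105 ≈ 1.6185

c* ≈ 1.62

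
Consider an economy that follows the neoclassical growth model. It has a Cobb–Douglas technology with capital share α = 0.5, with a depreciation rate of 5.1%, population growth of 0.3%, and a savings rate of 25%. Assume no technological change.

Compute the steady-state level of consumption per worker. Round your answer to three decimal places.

At the steady state, Δk = 0, so s·k^α = (n + δ)·k.
Rearranging, k^(1−α) = s / (n + δ).
k^0.5 = 0.25 / (0.003 + 0.051) = 0.25 / 0.054 = 4.6296
k* = 4.6296^(1/0.5) ≈ 21.4332
y* = (k*)^α = 21.4332^0.5 ≈ 4.6296
c* = (1 − s)·y* = (1 − 0.25) × 4.6296 ≈ 3.4722

c* = 3.472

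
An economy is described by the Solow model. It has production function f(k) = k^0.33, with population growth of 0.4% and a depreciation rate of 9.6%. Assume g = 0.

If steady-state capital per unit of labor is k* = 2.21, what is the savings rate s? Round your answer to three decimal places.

s ≈ 0.170

In steady state, investment equals break-even investment: s·k^α = (n + δ)·k.
So s / (n + δ) = (k*)^(1−α) = 2.21^0.67 = 1.7012.
Therefore s = 1.7012 × (n + δ) = 1.7012 × 0.100 = 0.1701.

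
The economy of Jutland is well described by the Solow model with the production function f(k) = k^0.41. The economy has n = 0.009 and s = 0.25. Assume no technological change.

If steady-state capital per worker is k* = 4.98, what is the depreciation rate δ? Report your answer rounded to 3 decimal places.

At the steady state, Δk = 0, so s·k^α = (n + δ)·k.
So s / (n + δ) = (k*)^(1−α) = 4.98^0.59 = 2.5785.
Therefore n + δ = s / 2.5785 = 0.25 / 2.5785 = 0.0970, so δ = 0.0970 − 0.009 = 0.0880.

δ ≈ 0.088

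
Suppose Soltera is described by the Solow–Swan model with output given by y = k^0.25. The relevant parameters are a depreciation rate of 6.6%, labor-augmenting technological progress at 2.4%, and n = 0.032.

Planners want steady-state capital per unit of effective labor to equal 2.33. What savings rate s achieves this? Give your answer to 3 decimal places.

Steady state requires s·f(k) = (n + g + δ)·k, i.e. s·k^α = (n + g + δ)·k.
So s / (n + g + δ) = (k*)^(1−α) = 2.33^0.75 = 1.8859.
Therefore s = 1.8859 × (n + g + δ) = 1.8859 × 0.122 = 0.2301.

s ≈ 0.230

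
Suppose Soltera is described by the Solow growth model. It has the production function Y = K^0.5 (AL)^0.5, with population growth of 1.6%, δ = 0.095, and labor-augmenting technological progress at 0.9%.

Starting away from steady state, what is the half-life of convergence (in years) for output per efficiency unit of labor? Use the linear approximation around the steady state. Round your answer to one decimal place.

Near the steady state the convergence rate is λ = (1 − α)(n + g + δ).
λ = (1 − 0.5) × 0.120 = 0.5 × 0.120 = 0.0600
Half-life = ln 2 / λ = 0.6931 / 0.0600 ≈ 11.55 years

about 11.6 years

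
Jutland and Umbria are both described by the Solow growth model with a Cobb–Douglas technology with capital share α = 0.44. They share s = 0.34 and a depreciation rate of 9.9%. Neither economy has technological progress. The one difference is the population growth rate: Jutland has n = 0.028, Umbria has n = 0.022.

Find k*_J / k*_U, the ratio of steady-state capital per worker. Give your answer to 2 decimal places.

Steady-state k* = [s/(n + δ)]^(1/(1−α)), so the ratio is [ (s_J/(n + δ)_J) / (s_U/(n + δ)_U) ]^1.7857.
s_J/(n + δ)_J = 0.34/0.127 = 2.6772; s_U/(n + δ)_U = 0.34/0.121 = 2.8099.
Ratio = (2.6772/2.8099)^1.7857 = 0.9528^1.7857 ≈ 0.9173

k*_J / k*_U ≈ 0.92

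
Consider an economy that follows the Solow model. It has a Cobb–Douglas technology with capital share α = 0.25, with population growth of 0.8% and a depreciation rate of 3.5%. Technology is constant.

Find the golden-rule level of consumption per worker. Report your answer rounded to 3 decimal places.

c_gold ≈ 1.349

At the golden rule, f'(k) = n + δ, so α·k^(α−1) = n + δ and k_gold = (α/(n + δ))^(1/(1−α)).
k_gold = (0.25/0.043)^(1/0.75) = 5.8140^1.3333 ≈ 10.4538
c_gold = f(k_gold) − (n + δ)·k_gold = 1.7981 − 0.043×10.4538 ≈ 1.3486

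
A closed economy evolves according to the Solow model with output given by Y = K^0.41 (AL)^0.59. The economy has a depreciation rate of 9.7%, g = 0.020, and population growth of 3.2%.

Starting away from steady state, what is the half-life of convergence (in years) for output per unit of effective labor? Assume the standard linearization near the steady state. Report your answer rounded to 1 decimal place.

t_½ ≈ 7.9 years

Near the steady state the convergence rate is λ = (1 − α)(n + g + δ).
λ = (1 − 0.41) × 0.149 = 0.59 × 0.149 = 0.08791
Half-life = ln 2 / λ = 0.6931 / 0.08791 ≈ 7.88 years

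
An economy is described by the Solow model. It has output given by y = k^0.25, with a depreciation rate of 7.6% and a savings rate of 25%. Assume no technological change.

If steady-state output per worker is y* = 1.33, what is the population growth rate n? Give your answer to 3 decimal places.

n ≈ 0.030

At the steady state, Δk = 0, so s·k^α = (n + δ)·k.
Since y* = [s/(n + δ)]^(α/(1−α)), we have s/(n + δ) = (y*)^((1−α)/α) = 1.33^3 = 2.3526.
Therefore n + δ = s / 2.3526 = 0.25 / 2.3526 = 0.1063, so n = 0.1063 − 0.076 = 0.0303.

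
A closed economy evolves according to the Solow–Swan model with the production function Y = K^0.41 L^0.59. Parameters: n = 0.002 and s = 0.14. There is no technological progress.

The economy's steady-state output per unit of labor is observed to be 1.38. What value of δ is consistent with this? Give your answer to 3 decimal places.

In steady state, investment equals break-even investment: s·k^α = (n + δ)·k.
Since y* = [s/(n + δ)]^(α/(1−α)), we have s/(n + δ) = (y*)^((1−α)/α) = 1.38^1.439 = 1.5896.
Therefore n + δ = s / 1.5896 = 0.14 / 1.5896 = 0.0881, so δ = 0.0881 − 0.002 = 0.0861.

δ ≈ 0.086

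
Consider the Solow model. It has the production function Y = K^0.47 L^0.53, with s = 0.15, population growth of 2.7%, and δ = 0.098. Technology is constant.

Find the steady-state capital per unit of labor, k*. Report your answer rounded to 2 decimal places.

k* = 1.41

At the steady state, Δk = 0, so s·k^α = (n + δ)·k.
Dividing both sides by k: k^(1−α) = s / (n + δ).
k^0.53 = 0.15 / (0.027 + 0.098) = 0.15 / 0.125 = 1.2000
k* = 1.2000^(1/0.53) ≈ 1.4106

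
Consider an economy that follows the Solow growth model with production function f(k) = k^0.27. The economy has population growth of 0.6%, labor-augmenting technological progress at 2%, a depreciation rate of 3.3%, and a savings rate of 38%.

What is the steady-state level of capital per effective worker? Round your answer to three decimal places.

k* = 12.827

At the steady state, Δk = 0, so s·k^α = (n + g + δ)·k.
Rearranging, k^(1−α) = s / (n + g + δ).
k^0.73 = 0.38 / (0.006 + 0.020 + 0.033) = 0.38 / 0.059 = 6.4407
k* = 6.4407^(1/0.73) ≈ 12.8271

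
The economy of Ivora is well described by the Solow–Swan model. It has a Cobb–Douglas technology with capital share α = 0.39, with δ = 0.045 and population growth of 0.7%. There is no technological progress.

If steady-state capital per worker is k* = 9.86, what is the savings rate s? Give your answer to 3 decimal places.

In steady state, investment equals break-even investment: s·k^α = (n + δ)·k.
So s / (n + δ) = (k*)^(1−α) = 9.86^0.61 = 4.0389.
Therefore s = 4.0389 × (n + δ) = 4.0389 × 0.052 = 0.2100.

s ≈ 0.210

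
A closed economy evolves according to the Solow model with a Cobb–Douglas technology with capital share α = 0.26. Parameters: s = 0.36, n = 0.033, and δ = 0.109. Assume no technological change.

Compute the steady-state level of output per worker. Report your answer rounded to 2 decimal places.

At the steady state, Δk = 0, so s·k^α = (n + δ)·k.
Rearranging, k^(1−α) = s / (n + δ).
k^0.74 = 0.36 / (0.033 + 0.109) = 0.36 / 0.142 = 2.5352
k* = 2.5352^(1/0.74) ≈ 3.5153
y* = (k*)^α = 3.5153^0.26 ≈ 1.3866

y* = 1.39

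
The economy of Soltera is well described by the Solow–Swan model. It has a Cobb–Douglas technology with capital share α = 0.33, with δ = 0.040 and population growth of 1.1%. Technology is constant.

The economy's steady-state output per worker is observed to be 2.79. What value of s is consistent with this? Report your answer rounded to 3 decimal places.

s ≈ 0.410

At the steady state, Δk = 0, so s·k^α = (n + δ)·k.
Since y* = [s/(n + δ)]^(α/(1−α)), we have s/(n + δ) = (y*)^((1−α)/α) = 2.79^2.0303 = 8.0299.
Therefore s = 8.0299 × (n + δ) = 8.0299 × 0.051 = 0.4095.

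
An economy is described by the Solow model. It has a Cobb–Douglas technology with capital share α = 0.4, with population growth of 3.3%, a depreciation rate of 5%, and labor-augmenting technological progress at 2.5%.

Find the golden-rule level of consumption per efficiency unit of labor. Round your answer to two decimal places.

c_gold ≈ 1.44

At the golden rule, f'(k) = n + g + δ, so α·k^(α−1) = n + g + δ and k_gold = (α/(n + g + δ))^(1/(1−α)).
k_gold = (0.4/0.108)^(1/0.6) = 3.7037^1.6667 ≈ 8.8664
c_gold = f(k_gold) − (n + g + δ)·k_gold = 2.3939 − 0.108×8.8664 ≈ 1.4363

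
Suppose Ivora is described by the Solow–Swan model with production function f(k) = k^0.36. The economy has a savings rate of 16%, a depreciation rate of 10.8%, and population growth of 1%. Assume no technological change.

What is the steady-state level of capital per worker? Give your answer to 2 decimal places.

k* = 1.61

At the steady state, Δk = 0, so s·k^α = (n + δ)·k.
Rearranging, k^(1−α) = s / (n + δ).
k^0.64 = 0.16 / (0.010 + 0.108) = 0.16 / 0.118 = 1.3559
k* = 1.3559^(1/0.64) ≈ 1.6092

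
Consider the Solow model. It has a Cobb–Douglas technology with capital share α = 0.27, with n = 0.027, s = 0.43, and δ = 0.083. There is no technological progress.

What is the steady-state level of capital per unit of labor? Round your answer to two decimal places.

k* ≈ 6.47

At the steady state, Δk = 0, so s·k^α = (n + δ)·k.
Dividing both sides by k: k^(1−α) = s / (n + δ).
k^0.73 = 0.43 / (0.027 + 0.083) = 0.43 / 0.110 = 3.9091
k* = 3.9091^(1/0.73) ≈ 6.4724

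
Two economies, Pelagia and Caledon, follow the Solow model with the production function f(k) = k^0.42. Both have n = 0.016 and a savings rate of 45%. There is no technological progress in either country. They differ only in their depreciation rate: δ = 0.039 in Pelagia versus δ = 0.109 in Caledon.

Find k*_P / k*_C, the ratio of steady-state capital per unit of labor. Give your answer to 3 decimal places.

ratio ≈ 4.118

Steady-state k* = [s/(n + δ)]^(1/(1−α)), so the ratio is [ (s_P/(n + δ)_P) / (s_C/(n + δ)_C) ]^1.7241.
s_P/(n + δ)_P = 0.45/0.055 = 8.1818; s_C/(n + δ)_C = 0.45/0.125 = 3.6000.
Ratio = (8.1818/3.6000)^1.7241 = 2.2727^1.7241 ≈ 4.1183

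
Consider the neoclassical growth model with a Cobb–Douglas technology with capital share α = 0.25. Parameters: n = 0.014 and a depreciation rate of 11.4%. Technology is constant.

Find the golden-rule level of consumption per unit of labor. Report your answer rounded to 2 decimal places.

c_gold ≈ 0.94

At the golden rule, f'(k) = n + δ, so α·k^(α−1) = n + δ and k_gold = (α/(n + δ))^(1/(1−α)).
k_gold = (0.25/0.128)^(1/0.75) = 1.9531^1.3333 ≈ 2.4413
c_gold = f(k_gold) − (n + δ)·k_gold = 1.2500 − 0.128×2.4413 ≈ 0.9375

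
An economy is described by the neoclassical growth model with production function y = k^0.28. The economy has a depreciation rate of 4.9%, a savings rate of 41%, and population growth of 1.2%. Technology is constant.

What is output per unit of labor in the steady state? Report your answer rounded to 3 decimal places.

y* ≈ 2.098

In steady state, investment equals break-even investment: s·k^α = (n + δ)·k.
Rearranging, k^(1−α) = s / (n + δ).
k^0.72 = 0.41 / (0.012 + 0.049) = 0.41 / 0.061 = 6.7213
k* = 6.7213^(1/0.72) ≈ 14.1007
y* = (k*)^α = 14.1007^0.28 ≈ 2.0979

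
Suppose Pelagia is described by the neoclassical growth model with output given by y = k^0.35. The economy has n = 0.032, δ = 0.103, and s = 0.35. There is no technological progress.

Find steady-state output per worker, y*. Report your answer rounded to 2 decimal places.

In steady state, investment equals break-even investment: s·k^α = (n + δ)·k.
Rearranging, k^(1−α) = s / (n + δ).
k^0.65 = 0.35 / (0.032 + 0.103) = 0.35 / 0.135 = 2.5926
k* = 2.5926^(1/0.65) ≈ 4.3303
y* = (k*)^α = 4.3303^0.35 ≈ 1.6702

y* ≈ 1.67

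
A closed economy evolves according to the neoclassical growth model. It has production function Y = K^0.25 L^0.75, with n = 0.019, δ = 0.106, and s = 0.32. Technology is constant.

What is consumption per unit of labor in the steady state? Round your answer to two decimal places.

Steady state requires s·f(k) = (n + δ)·k, i.e. s·k^α = (n + δ)·k.
Dividing both sides by k: k^(1−α) = s / (n + δ).
k^0.75 = 0.32 / (0.019 + 0.106) = 0.32 / 0.125 = 2.5600
k* = 2.5600^(1/0.75) ≈ 3.5020
y* = (k*)^α = 3.5020^0.25 ≈ 1.3680
c* = (1 − s)·y* = (1 − 0.32) × 1.3680 ≈ 0.9302

c* = 0.93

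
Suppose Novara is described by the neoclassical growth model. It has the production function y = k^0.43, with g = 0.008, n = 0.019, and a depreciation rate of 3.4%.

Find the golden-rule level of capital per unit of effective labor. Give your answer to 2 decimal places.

The golden rule sets f'(k) = n + g + δ, i.e. α·k^(α−1) = n + g + δ.
So k^(1−α) = α / (n + g + δ) = 0.43 / 0.061 = 7.0492.
k_gold = 7.0492^(1/0.57) ≈ 30.7585

k_gold ≈ 30.76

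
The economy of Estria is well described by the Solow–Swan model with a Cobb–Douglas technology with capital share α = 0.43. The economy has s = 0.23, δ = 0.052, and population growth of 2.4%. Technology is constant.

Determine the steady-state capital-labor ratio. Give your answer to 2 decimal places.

At the steady state, Δk = 0, so s·k^α = (n + δ)·k.
Dividing both sides by k: k^(1−α) = s / (n + δ).
k^0.57 = 0.23 / (0.024 + 0.052) = 0.23 / 0.076 = 3.0263
k* = 3.0263^(1/0.57) ≈ 6.9776

k* ≈ 6.98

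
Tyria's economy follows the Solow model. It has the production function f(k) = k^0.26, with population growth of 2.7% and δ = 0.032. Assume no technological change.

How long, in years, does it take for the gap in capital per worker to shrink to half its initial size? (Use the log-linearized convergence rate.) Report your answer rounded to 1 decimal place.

Near the steady state the convergence rate is λ = (1 − α)(n + δ).
λ = (1 − 0.26) × 0.059 = 0.74 × 0.059 = 0.04366
Half-life = ln 2 / λ = 0.6931 / 0.04366 ≈ 15.87 years

half-life ≈ 15.9 years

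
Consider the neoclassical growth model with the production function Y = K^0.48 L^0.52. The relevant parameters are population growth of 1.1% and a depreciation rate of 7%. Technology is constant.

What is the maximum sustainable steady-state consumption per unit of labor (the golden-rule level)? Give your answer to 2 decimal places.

At the golden rule, f'(k) = n + δ, so α·k^(α−1) = n + δ and k_gold = (α/(n + δ))^(1/(1−α)).
k_gold = (0.48/0.081)^(1/0.52) = 5.9259^1.9231 ≈ 30.6255
c_gold = f(k_gold) − (n + δ)·k_gold = 5.1680 − 0.081×30.6255 ≈ 2.6873

c_gold ≈ 2.69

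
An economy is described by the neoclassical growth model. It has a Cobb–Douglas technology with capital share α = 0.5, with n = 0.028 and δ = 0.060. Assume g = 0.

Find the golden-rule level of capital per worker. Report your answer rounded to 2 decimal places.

k_gold ≈ 32.28

The golden rule sets f'(k) = n + δ, i.e. α·k^(α−1) = n + δ.
So k^(1−α) = α / (n + δ) = 0.5 / 0.088 = 5.6818.
k_gold = 5.6818^(1/0.5) ≈ 32.2829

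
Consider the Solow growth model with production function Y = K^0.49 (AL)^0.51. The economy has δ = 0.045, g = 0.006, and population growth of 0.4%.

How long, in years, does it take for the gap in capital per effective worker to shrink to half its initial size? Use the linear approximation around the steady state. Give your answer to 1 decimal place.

Near the steady state the convergence rate is λ = (1 − α)(n + g + δ).
λ = (1 − 0.49) × 0.055 = 0.51 × 0.055 = 0.02805
Half-life = ln 2 / λ = 0.6931 / 0.02805 ≈ 24.71 years

about 24.7 years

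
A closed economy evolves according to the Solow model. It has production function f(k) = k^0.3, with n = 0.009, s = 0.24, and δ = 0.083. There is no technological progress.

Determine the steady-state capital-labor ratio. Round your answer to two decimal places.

At the steady state, Δk = 0, so s·k^α = (n + δ)·k.
Dividing both sides by k: k^(1−α) = s / (n + δ).
k^0.7 = 0.24 / (0.009 + 0.083) = 0.24 / 0.092 = 2.6087
k* = 2.6087^(1/0.7) ≈ 3.9345

k* ≈ 3.93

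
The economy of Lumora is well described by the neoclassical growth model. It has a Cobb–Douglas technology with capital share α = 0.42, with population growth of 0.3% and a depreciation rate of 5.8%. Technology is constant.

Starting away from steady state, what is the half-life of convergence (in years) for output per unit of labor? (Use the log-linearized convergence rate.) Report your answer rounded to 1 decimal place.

Near the steady state the convergence rate is λ = (1 − α)(n + δ).
λ = (1 − 0.42) × 0.061 = 0.58 × 0.061 = 0.03538
Half-life = ln 2 / λ = 0.6931 / 0.03538 ≈ 19.59 years

about 19.6 years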